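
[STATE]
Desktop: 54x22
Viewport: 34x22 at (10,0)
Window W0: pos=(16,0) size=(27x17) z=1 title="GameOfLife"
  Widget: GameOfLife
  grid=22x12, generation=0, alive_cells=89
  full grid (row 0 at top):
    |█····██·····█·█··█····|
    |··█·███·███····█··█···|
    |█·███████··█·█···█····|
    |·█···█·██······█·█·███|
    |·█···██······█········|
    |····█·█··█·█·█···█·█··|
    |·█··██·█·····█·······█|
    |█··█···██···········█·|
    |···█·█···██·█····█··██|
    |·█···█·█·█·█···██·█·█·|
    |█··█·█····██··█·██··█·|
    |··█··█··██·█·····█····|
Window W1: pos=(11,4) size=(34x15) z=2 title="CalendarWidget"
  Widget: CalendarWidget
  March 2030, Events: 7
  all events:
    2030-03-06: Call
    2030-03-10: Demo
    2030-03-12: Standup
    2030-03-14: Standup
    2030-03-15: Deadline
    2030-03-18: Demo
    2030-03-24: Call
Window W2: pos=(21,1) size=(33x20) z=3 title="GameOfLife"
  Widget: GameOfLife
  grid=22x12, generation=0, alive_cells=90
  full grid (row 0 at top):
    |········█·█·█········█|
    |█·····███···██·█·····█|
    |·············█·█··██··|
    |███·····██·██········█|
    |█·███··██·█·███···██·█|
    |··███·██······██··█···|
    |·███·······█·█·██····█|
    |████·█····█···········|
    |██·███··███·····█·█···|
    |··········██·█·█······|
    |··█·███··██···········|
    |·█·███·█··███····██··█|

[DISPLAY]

      ┏━━━━━━━━━━━━━━━━━━━━━━━━━┓ 
      ┃ Gam┏━━━━━━━━━━━━━━━━━━━━━━
      ┠────┃ GameOfLife           
      ┃Gen:┠──────────────────────
 ┏━━━━━━━━━┃Gen: 0                
 ┃ Calendar┃········█·█·█········█
 ┠─────────┃█·····███···██·█·····█
 ┃         ┃·············█·█··██··
 ┃Mo Tu We ┃███·····██·██········█
 ┃         ┃█·███··██·█·███···██·█
 ┃ 4  5  6*┃··███·██······██··█···
 ┃11 12* 13┃·███·······█·█·██····█
 ┃18* 19 20┃████·█····█···········
 ┃25 26 27 ┃██·███··███·····█·█···
 ┃         ┃··········██·█·█······
 ┃         ┃··█·███··██···········
 ┃         ┃·█·███·█··███····██··█
 ┃         ┃                      
 ┗━━━━━━━━━┃                      
           ┃                      
           ┗━━━━━━━━━━━━━━━━━━━━━━
                                  


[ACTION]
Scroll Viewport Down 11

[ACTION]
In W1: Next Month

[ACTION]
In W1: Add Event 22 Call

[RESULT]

      ┏━━━━━━━━━━━━━━━━━━━━━━━━━┓ 
      ┃ Gam┏━━━━━━━━━━━━━━━━━━━━━━
      ┠────┃ GameOfLife           
      ┃Gen:┠──────────────────────
 ┏━━━━━━━━━┃Gen: 0                
 ┃ Calendar┃········█·█·█········█
 ┠─────────┃█·····███···██·█·····█
 ┃         ┃·············█·█··██··
 ┃Mo Tu We ┃███·····██·██········█
 ┃ 1  2  3 ┃█·███··██·█·███···██·█
 ┃ 8  9 10 ┃··███·██······██··█···
 ┃15 16 17 ┃·███·······█·█·██····█
 ┃22* 23 24┃████·█····█···········
 ┃29 30    ┃██·███··███·····█·█···
 ┃         ┃··········██·█·█······
 ┃         ┃··█·███··██···········
 ┃         ┃·█·███·█··███····██··█
 ┃         ┃                      
 ┗━━━━━━━━━┃                      
           ┃                      
           ┗━━━━━━━━━━━━━━━━━━━━━━
                                  


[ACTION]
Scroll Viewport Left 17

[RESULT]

                ┏━━━━━━━━━━━━━━━━━
                ┃ Gam┏━━━━━━━━━━━━
                ┠────┃ GameOfLife 
                ┃Gen:┠────────────
           ┏━━━━━━━━━┃Gen: 0      
           ┃ Calendar┃········█·█·
           ┠─────────┃█·····███···
           ┃         ┃············
           ┃Mo Tu We ┃███·····██·█
           ┃ 1  2  3 ┃█·███··██·█·
           ┃ 8  9 10 ┃··███·██····
           ┃15 16 17 ┃·███·······█
           ┃22* 23 24┃████·█····█·
           ┃29 30    ┃██·███··███·
           ┃         ┃··········██
           ┃         ┃··█·███··██·
           ┃         ┃·█·███·█··██
           ┃         ┃            
           ┗━━━━━━━━━┃            
                     ┃            
                     ┗━━━━━━━━━━━━
                                  


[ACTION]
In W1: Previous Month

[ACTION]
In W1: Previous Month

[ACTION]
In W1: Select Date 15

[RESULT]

                ┏━━━━━━━━━━━━━━━━━
                ┃ Gam┏━━━━━━━━━━━━
                ┠────┃ GameOfLife 
                ┃Gen:┠────────────
           ┏━━━━━━━━━┃Gen: 0      
           ┃ Calendar┃········█·█·
           ┠─────────┃█·····███···
           ┃         ┃············
           ┃Mo Tu We ┃███·····██·█
           ┃         ┃█·███··██·█·
           ┃ 4  5  6 ┃··███·██····
           ┃11 12 13 ┃·███·······█
           ┃18 19 20 ┃████·█····█·
           ┃25 26 27 ┃██·███··███·
           ┃         ┃··········██
           ┃         ┃··█·███··██·
           ┃         ┃·█·███·█··██
           ┃         ┃            
           ┗━━━━━━━━━┃            
                     ┃            
                     ┗━━━━━━━━━━━━
                                  


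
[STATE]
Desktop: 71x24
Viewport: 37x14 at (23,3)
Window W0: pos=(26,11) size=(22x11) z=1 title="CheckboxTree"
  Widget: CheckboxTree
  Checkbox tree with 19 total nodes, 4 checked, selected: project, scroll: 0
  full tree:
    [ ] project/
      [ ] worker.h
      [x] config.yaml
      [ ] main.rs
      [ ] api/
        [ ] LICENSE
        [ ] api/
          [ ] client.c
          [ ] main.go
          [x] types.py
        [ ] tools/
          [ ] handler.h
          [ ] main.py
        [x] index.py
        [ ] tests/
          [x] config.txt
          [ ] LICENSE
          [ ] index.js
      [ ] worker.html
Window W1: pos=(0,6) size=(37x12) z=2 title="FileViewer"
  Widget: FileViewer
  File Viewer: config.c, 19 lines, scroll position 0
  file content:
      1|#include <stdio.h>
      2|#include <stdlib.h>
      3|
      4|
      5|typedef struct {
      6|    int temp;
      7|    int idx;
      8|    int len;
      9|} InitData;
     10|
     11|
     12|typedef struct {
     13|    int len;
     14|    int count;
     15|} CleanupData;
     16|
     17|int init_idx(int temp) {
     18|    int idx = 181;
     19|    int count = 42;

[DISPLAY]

                                     
                                     
                                     
━━━━━━━━━━━━━┓                       
             ┃                       
─────────────┨                       
            ▲┃                       
            █┃                       
            ░┃━━━━━━━━━━┓            
            ░┃ree       ┃            
            ░┃──────────┨            
            ░┃ct/       ┃            
            ░┃ker.h     ┃            
            ▼┃fig.yaml  ┃            


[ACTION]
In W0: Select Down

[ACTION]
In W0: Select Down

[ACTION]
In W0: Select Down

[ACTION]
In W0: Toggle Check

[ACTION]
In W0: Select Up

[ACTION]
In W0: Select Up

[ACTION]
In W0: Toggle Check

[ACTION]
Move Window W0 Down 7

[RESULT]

                                     
                                     
                                     
━━━━━━━━━━━━━┓                       
             ┃                       
─────────────┨                       
            ▲┃                       
            █┃                       
            ░┃                       
            ░┃                       
            ░┃━━━━━━━━━━┓            
            ░┃ree       ┃            
            ░┃──────────┨            
            ▼┃ct/       ┃            


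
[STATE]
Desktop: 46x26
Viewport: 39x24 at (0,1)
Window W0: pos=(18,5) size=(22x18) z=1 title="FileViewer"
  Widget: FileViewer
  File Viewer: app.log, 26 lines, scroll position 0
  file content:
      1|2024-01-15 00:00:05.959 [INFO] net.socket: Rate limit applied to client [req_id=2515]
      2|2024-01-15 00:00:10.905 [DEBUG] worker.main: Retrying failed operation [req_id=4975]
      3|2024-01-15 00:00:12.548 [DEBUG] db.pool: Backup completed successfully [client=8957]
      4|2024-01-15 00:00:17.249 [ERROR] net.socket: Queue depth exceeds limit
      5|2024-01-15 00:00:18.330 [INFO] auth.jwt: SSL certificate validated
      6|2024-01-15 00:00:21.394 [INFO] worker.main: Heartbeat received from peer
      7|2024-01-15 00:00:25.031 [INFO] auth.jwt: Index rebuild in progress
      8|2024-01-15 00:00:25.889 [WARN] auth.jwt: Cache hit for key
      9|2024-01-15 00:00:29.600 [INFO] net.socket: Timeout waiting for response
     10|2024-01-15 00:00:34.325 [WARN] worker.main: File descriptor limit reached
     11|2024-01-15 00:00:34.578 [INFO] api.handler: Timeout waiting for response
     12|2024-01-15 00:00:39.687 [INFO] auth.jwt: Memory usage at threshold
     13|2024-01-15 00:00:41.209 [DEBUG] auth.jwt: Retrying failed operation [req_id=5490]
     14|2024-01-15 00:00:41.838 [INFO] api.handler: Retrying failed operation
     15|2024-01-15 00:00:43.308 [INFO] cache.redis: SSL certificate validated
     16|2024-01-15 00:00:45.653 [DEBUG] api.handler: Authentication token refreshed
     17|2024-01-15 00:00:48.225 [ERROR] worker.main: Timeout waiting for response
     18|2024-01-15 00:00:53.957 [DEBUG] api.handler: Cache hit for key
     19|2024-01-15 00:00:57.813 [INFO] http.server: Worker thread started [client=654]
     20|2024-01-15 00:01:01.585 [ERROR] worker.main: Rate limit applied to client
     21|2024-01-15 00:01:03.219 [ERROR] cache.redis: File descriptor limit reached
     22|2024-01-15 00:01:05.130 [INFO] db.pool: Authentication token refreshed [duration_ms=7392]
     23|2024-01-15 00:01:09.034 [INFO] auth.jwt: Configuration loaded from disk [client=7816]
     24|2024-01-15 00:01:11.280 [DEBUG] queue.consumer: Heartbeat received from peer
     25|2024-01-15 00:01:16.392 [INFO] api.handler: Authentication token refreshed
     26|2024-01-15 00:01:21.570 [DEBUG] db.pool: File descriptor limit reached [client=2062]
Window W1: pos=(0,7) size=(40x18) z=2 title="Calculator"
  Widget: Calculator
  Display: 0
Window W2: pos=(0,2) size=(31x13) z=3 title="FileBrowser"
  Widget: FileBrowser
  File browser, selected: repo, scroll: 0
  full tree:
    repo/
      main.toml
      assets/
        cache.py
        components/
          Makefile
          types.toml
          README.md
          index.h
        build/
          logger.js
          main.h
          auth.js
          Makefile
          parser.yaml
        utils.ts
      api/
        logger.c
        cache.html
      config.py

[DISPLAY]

                                       
┏━━━━━━━━━━━━━━━━━━━━━━━━━━━━━┓        
┃ FileBrowser                 ┃        
┠─────────────────────────────┨        
┃> [-] repo/                  ┃━━━━━━━━
┃    main.toml                ┃        
┃    [+] assets/              ┃━━━━━━━━
┃    [+] api/                 ┃        
┃    config.py                ┃────────
┃                             ┃       0
┃                             ┃        
┃                             ┃        
┃                             ┃        
┗━━━━━━━━━━━━━━━━━━━━━━━━━━━━━┛        
┃├───┼───┼───┼───┤                     
┃│ 1 │ 2 │ 3 │ - │                     
┃├───┼───┼───┼───┤                     
┃│ 0 │ . │ = │ + │                     
┃├───┼───┼───┼───┤                     
┃│ C │ MC│ MR│ M+│                     
┃└───┴───┴───┴───┘                     
┃                                      
┃                                      
┗━━━━━━━━━━━━━━━━━━━━━━━━━━━━━━━━━━━━━━


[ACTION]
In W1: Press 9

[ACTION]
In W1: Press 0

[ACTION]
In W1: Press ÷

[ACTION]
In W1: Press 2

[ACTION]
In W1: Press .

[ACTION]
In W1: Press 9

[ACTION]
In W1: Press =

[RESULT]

                                       
┏━━━━━━━━━━━━━━━━━━━━━━━━━━━━━┓        
┃ FileBrowser                 ┃        
┠─────────────────────────────┨        
┃> [-] repo/                  ┃━━━━━━━━
┃    main.toml                ┃        
┃    [+] assets/              ┃━━━━━━━━
┃    [+] api/                 ┃        
┃    config.py                ┃────────
┃                             ┃03448276
┃                             ┃        
┃                             ┃        
┃                             ┃        
┗━━━━━━━━━━━━━━━━━━━━━━━━━━━━━┛        
┃├───┼───┼───┼───┤                     
┃│ 1 │ 2 │ 3 │ - │                     
┃├───┼───┼───┼───┤                     
┃│ 0 │ . │ = │ + │                     
┃├───┼───┼───┼───┤                     
┃│ C │ MC│ MR│ M+│                     
┃└───┴───┴───┴───┘                     
┃                                      
┃                                      
┗━━━━━━━━━━━━━━━━━━━━━━━━━━━━━━━━━━━━━━


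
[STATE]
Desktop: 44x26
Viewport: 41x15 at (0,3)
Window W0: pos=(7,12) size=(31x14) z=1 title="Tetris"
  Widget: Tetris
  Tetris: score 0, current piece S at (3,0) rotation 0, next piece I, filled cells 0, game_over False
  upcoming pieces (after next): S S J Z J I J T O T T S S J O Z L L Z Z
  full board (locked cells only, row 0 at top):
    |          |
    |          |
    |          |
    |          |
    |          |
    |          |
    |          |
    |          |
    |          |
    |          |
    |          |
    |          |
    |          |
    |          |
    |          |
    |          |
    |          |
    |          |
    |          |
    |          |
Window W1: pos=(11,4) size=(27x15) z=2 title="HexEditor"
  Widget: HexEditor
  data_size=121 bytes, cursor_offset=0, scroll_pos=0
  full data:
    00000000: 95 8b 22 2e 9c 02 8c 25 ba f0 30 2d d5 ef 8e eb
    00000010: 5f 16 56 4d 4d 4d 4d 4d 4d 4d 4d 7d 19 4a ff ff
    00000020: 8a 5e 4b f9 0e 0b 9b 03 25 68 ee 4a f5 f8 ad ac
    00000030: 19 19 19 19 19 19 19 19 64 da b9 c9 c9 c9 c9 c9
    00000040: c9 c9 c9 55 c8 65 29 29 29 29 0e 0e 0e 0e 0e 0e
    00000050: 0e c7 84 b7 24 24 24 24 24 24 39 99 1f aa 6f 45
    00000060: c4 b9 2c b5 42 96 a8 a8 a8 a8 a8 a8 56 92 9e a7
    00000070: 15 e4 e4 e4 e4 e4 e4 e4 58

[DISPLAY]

                                         
           ┏━━━━━━━━━━━━━━━━━━━━━━━━━┓   
           ┃ HexEditor               ┃   
           ┠─────────────────────────┨   
           ┃00000000  95 8b 22 2e 9c ┃   
           ┃00000010  5f 16 56 4d 4d ┃   
           ┃00000020  8a 5e 4b f9 0e ┃   
           ┃00000030  19 19 19 19 19 ┃   
           ┃00000040  c9 c9 c9 55 c8 ┃   
       ┏━━━┃00000050  0e c7 84 b7 24 ┃   
       ┃ Te┃00000060  c4 b9 2c b5 42 ┃   
       ┠───┃00000070  15 e4 e4 e4 e4 ┃   
       ┃   ┃                         ┃   
       ┃   ┃                         ┃   
       ┃   ┃                         ┃   


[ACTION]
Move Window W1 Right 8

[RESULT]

                                         
                 ┏━━━━━━━━━━━━━━━━━━━━━━━
                 ┃ HexEditor             
                 ┠───────────────────────
                 ┃00000000  95 8b 22 2e 9
                 ┃00000010  5f 16 56 4d 4
                 ┃00000020  8a 5e 4b f9 0
                 ┃00000030  19 19 19 19 1
                 ┃00000040  c9 c9 c9 55 c
       ┏━━━━━━━━━┃00000050  0e c7 84 b7 2
       ┃ Tetris  ┃00000060  c4 b9 2c b5 4
       ┠─────────┃00000070  15 e4 e4 e4 e
       ┃         ┃                       
       ┃         ┃                       
       ┃         ┃                       


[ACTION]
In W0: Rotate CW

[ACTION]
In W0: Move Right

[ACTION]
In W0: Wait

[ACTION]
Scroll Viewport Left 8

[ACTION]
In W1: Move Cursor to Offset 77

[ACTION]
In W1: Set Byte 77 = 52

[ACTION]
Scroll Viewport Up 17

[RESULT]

                                         
                                         
                                         
                                         
                 ┏━━━━━━━━━━━━━━━━━━━━━━━
                 ┃ HexEditor             
                 ┠───────────────────────
                 ┃00000000  95 8b 22 2e 9
                 ┃00000010  5f 16 56 4d 4
                 ┃00000020  8a 5e 4b f9 0
                 ┃00000030  19 19 19 19 1
                 ┃00000040  c9 c9 c9 55 c
       ┏━━━━━━━━━┃00000050  0e c7 84 b7 2
       ┃ Tetris  ┃00000060  c4 b9 2c b5 4
       ┠─────────┃00000070  15 e4 e4 e4 e


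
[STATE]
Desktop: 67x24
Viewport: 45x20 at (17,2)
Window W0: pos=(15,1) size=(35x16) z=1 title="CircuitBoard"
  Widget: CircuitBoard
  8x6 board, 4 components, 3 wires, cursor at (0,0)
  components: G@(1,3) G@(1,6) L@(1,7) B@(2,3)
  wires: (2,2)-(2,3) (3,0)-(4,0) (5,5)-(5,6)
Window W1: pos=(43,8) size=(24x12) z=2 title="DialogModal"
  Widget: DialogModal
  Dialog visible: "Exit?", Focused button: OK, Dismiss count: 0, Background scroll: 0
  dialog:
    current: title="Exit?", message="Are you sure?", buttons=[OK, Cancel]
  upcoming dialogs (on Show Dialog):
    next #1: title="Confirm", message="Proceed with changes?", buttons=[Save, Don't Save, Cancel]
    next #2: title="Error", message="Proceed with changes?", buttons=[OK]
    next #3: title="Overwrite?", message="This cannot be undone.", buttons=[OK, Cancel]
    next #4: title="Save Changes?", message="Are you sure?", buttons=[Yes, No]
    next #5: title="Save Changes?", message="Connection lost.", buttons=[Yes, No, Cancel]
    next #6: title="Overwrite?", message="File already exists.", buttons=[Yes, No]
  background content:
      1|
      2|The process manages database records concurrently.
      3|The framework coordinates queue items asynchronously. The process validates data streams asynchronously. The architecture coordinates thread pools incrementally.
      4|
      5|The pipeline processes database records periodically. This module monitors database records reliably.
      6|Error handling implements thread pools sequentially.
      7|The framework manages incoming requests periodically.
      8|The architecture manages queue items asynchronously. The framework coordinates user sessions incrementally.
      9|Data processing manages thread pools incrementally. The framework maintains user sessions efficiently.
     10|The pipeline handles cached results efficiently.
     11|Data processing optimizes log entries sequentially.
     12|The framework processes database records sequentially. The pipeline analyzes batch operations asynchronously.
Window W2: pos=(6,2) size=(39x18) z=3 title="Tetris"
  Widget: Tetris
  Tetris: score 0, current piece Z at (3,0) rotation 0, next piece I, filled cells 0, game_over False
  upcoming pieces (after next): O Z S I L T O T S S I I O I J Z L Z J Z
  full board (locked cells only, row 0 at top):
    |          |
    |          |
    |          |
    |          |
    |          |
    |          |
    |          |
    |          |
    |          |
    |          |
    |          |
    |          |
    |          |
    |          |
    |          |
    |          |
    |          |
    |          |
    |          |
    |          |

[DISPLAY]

━━━━━━━━━━━━━━━━━━━━━━━━━━━┓    ┃            
                           ┃────┨            
───────────────────────────┨    ┃            
│Next:                     ┃    ┃            
│████                      ┃    ┃            
│                          ┃   L┃            
│                          ┃━━━━━━━━━━━━━━━━━
│                          ┃DialogModal      
│                          ┃─────────────────
│Score:                    ┃                 
│0                         ┃h┌───────────────
│                          ┃h│     Exit?     
│                          ┃ │ Are you sure? 
│                          ┃h│ [OK]  Cancel  
│                          ┃r└───────────────
│                          ┃he framework mana
│                          ┃he architecture m
━━━━━━━━━━━━━━━━━━━━━━━━━━━┛━━━━━━━━━━━━━━━━━
                                             
                                             


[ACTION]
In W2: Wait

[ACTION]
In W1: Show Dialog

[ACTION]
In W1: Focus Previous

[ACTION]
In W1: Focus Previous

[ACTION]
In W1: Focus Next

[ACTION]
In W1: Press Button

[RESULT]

━━━━━━━━━━━━━━━━━━━━━━━━━━━┓    ┃            
                           ┃────┨            
───────────────────────────┨    ┃            
│Next:                     ┃    ┃            
│████                      ┃    ┃            
│                          ┃   L┃            
│                          ┃━━━━━━━━━━━━━━━━━
│                          ┃DialogModal      
│                          ┃─────────────────
│Score:                    ┃                 
│0                         ┃he process manage
│                          ┃he framework coor
│                          ┃                 
│                          ┃he pipeline proce
│                          ┃rror handling imp
│                          ┃he framework mana
│                          ┃he architecture m
━━━━━━━━━━━━━━━━━━━━━━━━━━━┛━━━━━━━━━━━━━━━━━
                                             
                                             


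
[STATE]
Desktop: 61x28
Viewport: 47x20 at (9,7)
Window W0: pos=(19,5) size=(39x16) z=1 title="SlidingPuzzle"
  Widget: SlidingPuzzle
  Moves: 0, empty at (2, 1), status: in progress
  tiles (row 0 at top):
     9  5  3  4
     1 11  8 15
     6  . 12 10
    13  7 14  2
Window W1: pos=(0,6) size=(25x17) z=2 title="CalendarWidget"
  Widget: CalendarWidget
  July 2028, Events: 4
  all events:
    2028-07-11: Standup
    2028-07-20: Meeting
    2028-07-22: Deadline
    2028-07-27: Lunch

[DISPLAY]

rWidget        ┃───────────────────────────────
───────────────┨┬────┬────┬────┐               
uly 2028       ┃│  5 │  3 │  4 │               
 Th Fr Sa Su   ┃┼────┼────┼────┤               
        1  2   ┃│ 11 │  8 │ 15 │               
  6  7  8  9   ┃┼────┼────┼────┤               
2 13 14 15 16  ┃│    │ 12 │ 10 │               
 20* 21 22* 23 ┃┼────┼────┼────┤               
 27* 28 29 30  ┃│  7 │ 14 │  2 │               
               ┃┴────┴────┴────┘               
               ┃: 0                            
               ┃                               
               ┃                               
               ┃━━━━━━━━━━━━━━━━━━━━━━━━━━━━━━━
               ┃                               
━━━━━━━━━━━━━━━┛                               
                                               
                                               
                                               
                                               


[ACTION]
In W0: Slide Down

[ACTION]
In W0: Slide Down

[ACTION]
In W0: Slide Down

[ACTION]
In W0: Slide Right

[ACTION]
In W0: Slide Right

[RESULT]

rWidget        ┃───────────────────────────────
───────────────┨┬────┬────┬────┐               
uly 2028       ┃│  9 │  3 │  4 │               
 Th Fr Sa Su   ┃┼────┼────┼────┤               
        1  2   ┃│  5 │  8 │ 15 │               
  6  7  8  9   ┃┼────┼────┼────┤               
2 13 14 15 16  ┃│ 11 │ 12 │ 10 │               
 20* 21 22* 23 ┃┼────┼────┼────┤               
 27* 28 29 30  ┃│  7 │ 14 │  2 │               
               ┃┴────┴────┴────┘               
               ┃: 3                            
               ┃                               
               ┃                               
               ┃━━━━━━━━━━━━━━━━━━━━━━━━━━━━━━━
               ┃                               
━━━━━━━━━━━━━━━┛                               
                                               
                                               
                                               
                                               


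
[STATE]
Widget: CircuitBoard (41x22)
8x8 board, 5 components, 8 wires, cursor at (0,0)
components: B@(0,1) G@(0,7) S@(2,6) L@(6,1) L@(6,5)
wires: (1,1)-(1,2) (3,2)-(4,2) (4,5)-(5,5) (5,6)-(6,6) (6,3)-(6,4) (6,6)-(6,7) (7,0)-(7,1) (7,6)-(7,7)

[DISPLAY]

   0 1 2 3 4 5 6 7                       
0  [.]  B                       G        
                                         
1       · ─ ·                            
                                         
2                           S            
                                         
3           ·                            
            │                            
4           ·           ·                
                        │                
5                       ·   ·            
                            │            
6       L       · ─ ·   L   · ─ ·        
                                         
7   · ─ ·                   · ─ ·        
Cursor: (0,0)                            
                                         
                                         
                                         
                                         
                                         


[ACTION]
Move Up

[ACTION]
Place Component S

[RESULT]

   0 1 2 3 4 5 6 7                       
0  [S]  B                       G        
                                         
1       · ─ ·                            
                                         
2                           S            
                                         
3           ·                            
            │                            
4           ·           ·                
                        │                
5                       ·   ·            
                            │            
6       L       · ─ ·   L   · ─ ·        
                                         
7   · ─ ·                   · ─ ·        
Cursor: (0,0)                            
                                         
                                         
                                         
                                         
                                         


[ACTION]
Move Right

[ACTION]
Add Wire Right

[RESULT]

   0 1 2 3 4 5 6 7                       
0   S  [B]─ ·                   G        
                                         
1       · ─ ·                            
                                         
2                           S            
                                         
3           ·                            
            │                            
4           ·           ·                
                        │                
5                       ·   ·            
                            │            
6       L       · ─ ·   L   · ─ ·        
                                         
7   · ─ ·                   · ─ ·        
Cursor: (0,1)                            
                                         
                                         
                                         
                                         
                                         


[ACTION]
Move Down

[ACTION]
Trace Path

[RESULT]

   0 1 2 3 4 5 6 7                       
0   S   B ─ ·                   G        
                                         
1      [.]─ ·                            
                                         
2                           S            
                                         
3           ·                            
            │                            
4           ·           ·                
                        │                
5                       ·   ·            
                            │            
6       L       · ─ ·   L   · ─ ·        
                                         
7   · ─ ·                   · ─ ·        
Cursor: (1,1)  Trace: Path with 2 nodes, 
                                         
                                         
                                         
                                         
                                         


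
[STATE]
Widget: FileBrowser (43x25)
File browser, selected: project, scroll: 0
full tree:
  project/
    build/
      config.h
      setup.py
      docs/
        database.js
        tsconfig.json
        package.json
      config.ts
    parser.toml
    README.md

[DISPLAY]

> [-] project/                             
    [+] build/                             
    parser.toml                            
    README.md                              
                                           
                                           
                                           
                                           
                                           
                                           
                                           
                                           
                                           
                                           
                                           
                                           
                                           
                                           
                                           
                                           
                                           
                                           
                                           
                                           
                                           


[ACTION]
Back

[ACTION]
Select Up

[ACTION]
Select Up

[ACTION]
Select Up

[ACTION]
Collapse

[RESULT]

> [+] project/                             
                                           
                                           
                                           
                                           
                                           
                                           
                                           
                                           
                                           
                                           
                                           
                                           
                                           
                                           
                                           
                                           
                                           
                                           
                                           
                                           
                                           
                                           
                                           
                                           


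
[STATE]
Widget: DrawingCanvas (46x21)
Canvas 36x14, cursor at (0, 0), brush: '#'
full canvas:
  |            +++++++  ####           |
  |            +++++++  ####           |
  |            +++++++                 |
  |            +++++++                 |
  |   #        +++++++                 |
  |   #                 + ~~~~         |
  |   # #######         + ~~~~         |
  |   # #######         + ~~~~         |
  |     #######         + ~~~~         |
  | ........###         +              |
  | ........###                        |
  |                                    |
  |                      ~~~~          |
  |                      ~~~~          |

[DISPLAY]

+           +++++++  ####                     
            +++++++  ####                     
            +++++++                           
            +++++++                           
   #        +++++++                           
   #                 + ~~~~                   
   # #######         + ~~~~                   
   # #######         + ~~~~                   
     #######         + ~~~~                   
 ........###         +                        
 ........###                                  
                                              
                      ~~~~                    
                      ~~~~                    
                                              
                                              
                                              
                                              
                                              
                                              
                                              


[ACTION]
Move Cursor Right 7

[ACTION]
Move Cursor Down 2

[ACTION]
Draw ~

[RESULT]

            +++++++  ####                     
            +++++++  ####                     
       ~    +++++++                           
            +++++++                           
   #        +++++++                           
   #                 + ~~~~                   
   # #######         + ~~~~                   
   # #######         + ~~~~                   
     #######         + ~~~~                   
 ........###         +                        
 ........###                                  
                                              
                      ~~~~                    
                      ~~~~                    
                                              
                                              
                                              
                                              
                                              
                                              
                                              


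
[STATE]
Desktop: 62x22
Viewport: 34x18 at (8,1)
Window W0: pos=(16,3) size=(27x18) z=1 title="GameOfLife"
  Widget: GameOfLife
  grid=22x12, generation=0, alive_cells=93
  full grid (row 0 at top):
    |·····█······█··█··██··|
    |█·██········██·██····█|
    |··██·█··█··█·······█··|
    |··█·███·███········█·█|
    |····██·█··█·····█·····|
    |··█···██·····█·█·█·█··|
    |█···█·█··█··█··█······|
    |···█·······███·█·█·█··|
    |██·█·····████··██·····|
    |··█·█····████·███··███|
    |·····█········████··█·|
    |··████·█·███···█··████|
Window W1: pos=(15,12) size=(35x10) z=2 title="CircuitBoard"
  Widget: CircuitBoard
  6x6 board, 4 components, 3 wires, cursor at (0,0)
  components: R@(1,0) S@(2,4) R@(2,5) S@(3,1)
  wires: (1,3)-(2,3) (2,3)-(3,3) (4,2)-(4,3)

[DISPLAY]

                                  
                                  
        ┏━━━━━━━━━━━━━━━━━━━━━━━━━
        ┃ GameOfLife              
        ┠─────────────────────────
        ┃Gen: 0                   
        ┃·····█······█··█··██··   
        ┃█·██········██·██····█   
        ┃··██·█··█··█·······█··   
        ┃··█·███·███········█·█   
        ┃····██·█··█·····█·····   
       ┏━━━━━━━━━━━━━━━━━━━━━━━━━━
       ┃ CircuitBoard             
       ┠──────────────────────────
       ┃   0 1 2 3 4 5            
       ┃0  [.]                    
       ┃                          
       ┃1   R           ·         


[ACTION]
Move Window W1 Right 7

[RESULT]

                                  
                                  
        ┏━━━━━━━━━━━━━━━━━━━━━━━━━
        ┃ GameOfLife              
        ┠─────────────────────────
        ┃Gen: 0                   
        ┃·····█······█··█··██··   
        ┃█·██········██·██····█   
        ┃··██·█··█··█·······█··   
        ┃··█·███·███········█·█   
        ┃····██·█··█·····█·····   
        ┃··█··┏━━━━━━━━━━━━━━━━━━━
        ┃█···█┃ CircuitBoard      
        ┃···█·┠───────────────────
        ┃██·█·┃   0 1 2 3 4 5     
        ┃··█·█┃0  [.]             
        ┃·····┃                   
        ┃··███┃1   R           ·  


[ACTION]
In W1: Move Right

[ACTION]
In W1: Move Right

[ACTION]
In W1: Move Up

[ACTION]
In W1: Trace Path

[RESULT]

                                  
                                  
        ┏━━━━━━━━━━━━━━━━━━━━━━━━━
        ┃ GameOfLife              
        ┠─────────────────────────
        ┃Gen: 0                   
        ┃·····█······█··█··██··   
        ┃█·██········██·██····█   
        ┃··██·█··█··█·······█··   
        ┃··█·███·███········█·█   
        ┃····██·█··█·····█·····   
        ┃··█··┏━━━━━━━━━━━━━━━━━━━
        ┃█···█┃ CircuitBoard      
        ┃···█·┠───────────────────
        ┃██·█·┃   0 1 2 3 4 5     
        ┃··█·█┃0          [.]     
        ┃·····┃                   
        ┃··███┃1   R           ·  
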